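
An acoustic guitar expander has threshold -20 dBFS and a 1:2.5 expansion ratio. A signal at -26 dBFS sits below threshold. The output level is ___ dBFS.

-35 dBFS

Undershoot = (-20) − (-26) = 6 dB.
At 1:2.5, that expands to 15 dB under threshold.
Output = -20 − 15 = -35 dBFS.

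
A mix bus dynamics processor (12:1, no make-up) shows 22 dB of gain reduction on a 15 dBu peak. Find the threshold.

-9 dBu

Let T be the threshold. Output overshoot = (input overshoot)/R, so -7 − T = (15 − T)/12.
12·(-7 − T) = 15 − T → 11·T = -84 − 15 = -99.
T = -99/11 = -9 dBu.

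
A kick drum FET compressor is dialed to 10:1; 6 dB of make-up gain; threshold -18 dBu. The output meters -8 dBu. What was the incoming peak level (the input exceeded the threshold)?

Stripping the +6 dB make-up gives -14 dBu at the gain stage.
Post-compression overshoot = -14 − (-18) = 4 dB.
Input overshoot = R × output overshoot = 40 dB → input = -18 + 40 = 22 dBu.

22 dBu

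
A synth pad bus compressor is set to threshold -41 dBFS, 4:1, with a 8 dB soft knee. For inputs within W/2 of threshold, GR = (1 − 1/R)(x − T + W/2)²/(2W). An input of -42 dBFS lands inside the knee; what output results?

-42.421875 dBFS

x − T + W/2 = -42 − (-41) + 4 = 3.
GR = (1 − 1/4) × 3² / 16 = 0.75 × 9 / 16 = 0.421875 dB.
Output = -42 − 0.421875 = -42.421875 dBFS.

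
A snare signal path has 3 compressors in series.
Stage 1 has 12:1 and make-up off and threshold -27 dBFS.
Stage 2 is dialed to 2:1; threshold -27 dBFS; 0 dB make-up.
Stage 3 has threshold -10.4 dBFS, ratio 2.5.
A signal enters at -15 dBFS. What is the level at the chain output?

Stage 1: 12 dB above -27 dBFS, reduced 12:1 to 1 dB above → -26 dBFS.
Stage 2: 1 dB above -27 dBFS, reduced 2:1 to 0.5 dB above → -26.5 dBFS.
Stage 3: -26.5 dBFS ≤ -10.4 dBFS, so stage 3 doesn't engage; output -26.5 dBFS.

-26.5 dBFS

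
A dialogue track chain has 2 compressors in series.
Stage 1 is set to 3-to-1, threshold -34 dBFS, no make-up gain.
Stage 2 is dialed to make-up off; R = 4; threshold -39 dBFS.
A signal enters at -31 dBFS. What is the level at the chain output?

Stage 1: -31 dBFS is 3 dB over -34 dBFS; at 3:1 that becomes 1 dB over, giving -33 dBFS.
Stage 2: 6 dB above -39 dBFS, reduced 4:1 to 1.5 dB above → -37.5 dBFS.

-37.5 dBFS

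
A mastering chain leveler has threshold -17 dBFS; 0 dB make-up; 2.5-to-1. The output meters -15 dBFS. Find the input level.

-12 dBFS

The compressed level sits -15 − (-17) = 2 dB over threshold.
Before 2.5:1 compression the overshoot was 2 × 2.5 = 5 dB, so input = -17 + 5 = -12 dBFS.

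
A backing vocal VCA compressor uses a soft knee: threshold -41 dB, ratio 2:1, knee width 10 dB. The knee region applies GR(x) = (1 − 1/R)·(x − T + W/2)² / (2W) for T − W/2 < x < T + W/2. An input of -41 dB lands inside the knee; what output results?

x − T + W/2 = -41 − (-41) + 5 = 5.
GR = (1 − 1/2) × 5² / 20 = 0.5 × 25 / 20 = 0.625 dB.
Output = -41 − 0.625 = -41.625 dB.

-41.625 dB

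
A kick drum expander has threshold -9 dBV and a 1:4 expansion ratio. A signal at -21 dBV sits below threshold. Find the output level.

-57 dBV

Below threshold, a 1:4 expander applies gain = (4−1)×(T − x) of attenuation.
(4−1) × 12 = 36 dB, so output = -21 − 36 = -57 dBV.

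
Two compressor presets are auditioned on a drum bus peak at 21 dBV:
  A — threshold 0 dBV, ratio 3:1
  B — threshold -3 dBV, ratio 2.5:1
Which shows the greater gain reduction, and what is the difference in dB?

A: GR = 21 − 21/3 = 14 dB.
B: GR = 24 − 24/2.5 = 14.4 dB.
Difference: 0.4 dB in favour of B.

B, by 0.4 dB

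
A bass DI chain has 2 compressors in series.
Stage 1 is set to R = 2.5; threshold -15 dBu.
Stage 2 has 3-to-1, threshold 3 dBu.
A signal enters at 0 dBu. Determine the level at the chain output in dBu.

-9 dBu

Stage 1: 15 dB above -15 dBu, reduced 2.5:1 to 6 dB above → -9 dBu.
Stage 2: -9 dBu is at or below the 3 dBu threshold — no compression; output -9 dBu.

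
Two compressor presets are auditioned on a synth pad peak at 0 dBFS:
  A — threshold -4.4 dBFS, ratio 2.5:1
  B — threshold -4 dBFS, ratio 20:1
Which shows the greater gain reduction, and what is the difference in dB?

A: 4.4 dB over, compressed to 1.76 dB over, so 2.64 dB of GR.
B: 4 dB over, compressed to 0.2 dB over, so 3.8 dB of GR.
Difference: 1.16 dB in favour of B.

B, by 1.16 dB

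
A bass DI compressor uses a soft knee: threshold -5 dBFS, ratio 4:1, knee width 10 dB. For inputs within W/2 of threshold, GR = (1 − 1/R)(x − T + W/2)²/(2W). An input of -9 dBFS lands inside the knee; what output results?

x − T + W/2 = -9 − (-5) + 5 = 1.
GR = (1 − 1/4) × 1² / 20 = 0.75 × 1 / 20 = 0.0375 dB.
Output = -9 − 0.0375 = -9.0375 dBFS.

-9.0375 dBFS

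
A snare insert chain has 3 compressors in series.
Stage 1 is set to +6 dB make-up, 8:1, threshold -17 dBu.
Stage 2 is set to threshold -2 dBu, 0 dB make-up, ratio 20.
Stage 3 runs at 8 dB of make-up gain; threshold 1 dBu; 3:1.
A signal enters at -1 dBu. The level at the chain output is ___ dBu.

-1 dBu

Stage 1: -1 dBu is 16 dB over -17 dBu; at 8:1 that becomes 2 dB over, giving -15 dBu; +6 dB make-up → -9 dBu.
Stage 2: -9 dBu is at or below the -2 dBu threshold — no compression; output -9 dBu.
Stage 3: -9 dBu ≤ 1 dBu, so stage 3 doesn't engage; make-up brings it to -1 dBu.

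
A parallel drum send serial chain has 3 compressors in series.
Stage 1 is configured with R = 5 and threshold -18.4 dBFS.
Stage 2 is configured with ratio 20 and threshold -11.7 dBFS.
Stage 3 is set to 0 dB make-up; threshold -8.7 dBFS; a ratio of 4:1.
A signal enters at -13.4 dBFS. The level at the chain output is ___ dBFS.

Stage 1: -13.4 dBFS is 5 dB over -18.4 dBFS; at 5:1 that becomes 1 dB over, giving -17.4 dBFS.
Stage 2: -17.4 dBFS ≤ -11.7 dBFS, so stage 2 doesn't engage; output -17.4 dBFS.
Stage 3: -17.4 dBFS is at or below the -8.7 dBFS threshold — no compression; output -17.4 dBFS.

-17.4 dBFS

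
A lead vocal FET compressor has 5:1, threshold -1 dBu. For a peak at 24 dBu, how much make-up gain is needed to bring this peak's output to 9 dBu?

The peak compresses to -1 + 25/5 = 4 dBu.
To reach 9 dBu requires 9 − 4 = 5 dB of make-up.

5 dB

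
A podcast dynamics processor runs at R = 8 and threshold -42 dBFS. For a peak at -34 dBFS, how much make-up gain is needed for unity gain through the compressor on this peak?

The peak compresses to -42 + 8/8 = -41 dBFS.
To reach -34 dBFS requires -34 − (-41) = 7 dB of make-up.

7 dB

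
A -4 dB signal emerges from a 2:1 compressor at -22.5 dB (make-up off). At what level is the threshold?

Input is 37 dB above T (since output overshoot × R = input overshoot: (-22.5 − T)·2 = -4 − T gives T = -41 dB).
Check: -41 + (-4 − (-41))/2 = -41 + 18.5 = -22.5 dB. ✓

-41 dB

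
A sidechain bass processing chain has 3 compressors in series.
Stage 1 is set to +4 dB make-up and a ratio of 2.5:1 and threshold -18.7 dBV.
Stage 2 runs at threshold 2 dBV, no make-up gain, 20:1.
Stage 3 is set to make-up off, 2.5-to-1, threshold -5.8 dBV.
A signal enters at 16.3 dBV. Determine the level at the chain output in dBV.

-3.76 dBV

Stage 1: 35 dB above -18.7 dBV, reduced 2.5:1 to 14 dB above → -4.7 dBV; +4 dB make-up → -0.7 dBV.
Stage 2: -0.7 dBV ≤ 2 dBV, so stage 2 doesn't engage; output -0.7 dBV.
Stage 3: overshoot 5.1 dB → 5.1/2.5 = 2.04 dB → -3.76 dBV.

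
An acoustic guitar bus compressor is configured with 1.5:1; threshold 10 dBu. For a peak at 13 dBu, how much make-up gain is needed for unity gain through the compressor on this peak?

Without make-up, output = threshold + overshoot/1.5 = 10 + 2 = 12 dBu.
Gap to target: 1 dB.

1 dB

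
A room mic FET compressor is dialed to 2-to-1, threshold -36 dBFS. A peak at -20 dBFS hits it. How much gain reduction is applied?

8 dB

Overshoot = -20 − (-36) = 16 dB.
A 2:1 ratio leaves 8 dB of that excess.
GR = overshoot in − overshoot out = 16 − 8 = 8 dB.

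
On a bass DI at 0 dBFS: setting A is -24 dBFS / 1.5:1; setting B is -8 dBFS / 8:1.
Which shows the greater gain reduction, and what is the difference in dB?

A: 24 dB over, compressed to 16 dB over, so 8 dB of GR.
B: 8 dB over, compressed to 1 dB over, so 7 dB of GR.
A reduces 1 dB more.

A, by 1 dB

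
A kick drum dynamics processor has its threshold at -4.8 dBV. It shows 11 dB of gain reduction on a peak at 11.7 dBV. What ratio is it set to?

3:1

Input overshoot = 11.7 − (-4.8) = 16.5 dB.
Output overshoot = 16.5 − 11 = 5.5 dB.
Ratio = input overshoot / output overshoot = 16.5 / 5.5 = 3.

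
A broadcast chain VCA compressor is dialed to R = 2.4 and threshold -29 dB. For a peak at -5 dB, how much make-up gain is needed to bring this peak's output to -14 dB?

Overshoot 24 dB → 24/2.4 = 10 dB after compression, so the compressed level is -29 + 10 = -19 dB.
Make-up = target − compressed = -14 − (-19) = 5 dB.

5 dB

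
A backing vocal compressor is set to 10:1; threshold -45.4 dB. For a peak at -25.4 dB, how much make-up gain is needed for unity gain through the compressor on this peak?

Without make-up, output = threshold + overshoot/10 = -45.4 + 2 = -43.4 dB.
Gap to target: 18 dB.

18 dB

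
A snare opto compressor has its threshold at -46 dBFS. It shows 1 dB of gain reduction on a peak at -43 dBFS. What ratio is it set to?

1.5:1

Input overshoot = -43 − (-46) = 3 dB.
Output overshoot = 3 − 1 = 2 dB.
Ratio = input overshoot / output overshoot = 3 / 2 = 1.5.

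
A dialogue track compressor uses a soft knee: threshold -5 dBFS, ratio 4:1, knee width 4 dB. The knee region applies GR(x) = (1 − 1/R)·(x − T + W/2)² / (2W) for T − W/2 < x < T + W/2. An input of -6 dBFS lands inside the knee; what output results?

-6.09375 dBFS

x − T + W/2 = -6 − (-5) + 2 = 1.
GR = (1 − 1/4) × 1² / 8 = 0.75 × 1 / 8 = 0.09375 dB.
Output = -6 − 0.09375 = -6.09375 dBFS.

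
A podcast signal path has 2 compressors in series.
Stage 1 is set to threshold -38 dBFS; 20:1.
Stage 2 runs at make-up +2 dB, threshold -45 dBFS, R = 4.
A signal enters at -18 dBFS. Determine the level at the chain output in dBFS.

Stage 1: 20 dB above -38 dBFS, reduced 20:1 to 1 dB above → -37 dBFS.
Stage 2: overshoot 8 dB → 8/4 = 2 dB → -43 dBFS; +2 dB make-up → -41 dBFS.

-41 dBFS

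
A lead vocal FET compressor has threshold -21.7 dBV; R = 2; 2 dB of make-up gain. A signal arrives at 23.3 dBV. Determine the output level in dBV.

2.8 dBV

The input is 45 dB above the -21.7 dBV threshold.
At 2:1 the overshoot is divided by 2, leaving 22.5 dB above threshold.
That puts the output at 0.8 dBV; make-up adds 2 dB, giving 2.8 dBV.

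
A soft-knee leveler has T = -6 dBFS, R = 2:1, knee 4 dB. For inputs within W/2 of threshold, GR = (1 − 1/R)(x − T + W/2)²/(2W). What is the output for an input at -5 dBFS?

x − T + W/2 = -5 − (-6) + 2 = 3.
GR = (1 − 1/2) × 3² / 8 = 0.5 × 9 / 8 = 0.5625 dB.
Output = -5 − 0.5625 = -5.5625 dBFS.

-5.5625 dBFS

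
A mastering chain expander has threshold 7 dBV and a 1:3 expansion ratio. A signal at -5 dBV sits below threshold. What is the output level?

-29 dBV

The input is 12 dB below the 7 dBV threshold.
A 1:3 expander multiplies undershoot by 3: 12 × 3 = 36 dB below threshold.
Output = 7 − 36 = -29 dBV.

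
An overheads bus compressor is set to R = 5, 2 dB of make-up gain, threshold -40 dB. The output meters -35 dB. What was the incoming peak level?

Stripping the +2 dB make-up gives -37 dB at the gain stage.
The compressed level sits -37 − (-40) = 3 dB over threshold.
Input overshoot = R × output overshoot = 15 dB → input = -40 + 15 = -25 dB.

-25 dB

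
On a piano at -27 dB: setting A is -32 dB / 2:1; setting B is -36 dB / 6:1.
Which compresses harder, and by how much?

B, by 5 dB

A: GR = 5 − 5/2 = 2.5 dB.
B: GR = 9 − 9/6 = 7.5 dB.
B applies 5 dB more gain reduction.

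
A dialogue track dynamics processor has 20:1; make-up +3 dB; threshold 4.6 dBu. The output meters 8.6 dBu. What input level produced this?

Stripping the +3 dB make-up gives 5.6 dBu at the gain stage.
Post-compression overshoot = 5.6 − 4.6 = 1 dB.
Before 20:1 compression the overshoot was 1 × 20 = 20 dB, so input = 4.6 + 20 = 24.6 dBu.

24.6 dBu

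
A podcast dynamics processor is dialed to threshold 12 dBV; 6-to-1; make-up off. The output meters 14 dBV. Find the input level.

That's 2 dB above the 12 dBV threshold.
Input overshoot = R × output overshoot = 12 dB → input = 12 + 12 = 24 dBV.

24 dBV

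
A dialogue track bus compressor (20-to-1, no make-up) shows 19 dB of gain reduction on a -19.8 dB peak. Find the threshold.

-39.8 dB

Input is 20 dB above T (since output overshoot × R = input overshoot: (-38.8 − T)·20 = -19.8 − T gives T = -39.8 dB).
Check: -39.8 + (-19.8 − (-39.8))/20 = -39.8 + 1 = -38.8 dB. ✓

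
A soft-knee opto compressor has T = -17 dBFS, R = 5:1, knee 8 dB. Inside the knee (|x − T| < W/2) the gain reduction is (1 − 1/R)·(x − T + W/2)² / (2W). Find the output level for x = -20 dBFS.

x − T + W/2 = -20 − (-17) + 4 = 1.
GR = (1 − 1/5) × 1² / 16 = 0.8 × 1 / 16 = 0.05 dB.
Output = -20 − 0.05 = -20.05 dBFS.

-20.05 dBFS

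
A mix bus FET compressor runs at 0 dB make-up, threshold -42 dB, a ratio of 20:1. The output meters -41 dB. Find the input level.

The compressed level sits -41 − (-42) = 1 dB over threshold.
Before 20:1 compression the overshoot was 1 × 20 = 20 dB, so input = -42 + 20 = -22 dB.

-22 dB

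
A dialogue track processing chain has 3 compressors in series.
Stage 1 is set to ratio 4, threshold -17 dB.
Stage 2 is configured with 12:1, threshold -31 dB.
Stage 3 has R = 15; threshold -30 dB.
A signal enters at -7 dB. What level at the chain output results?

-29.975 dB

Stage 1: -7 dB is 10 dB over -17 dB; at 4:1 that becomes 2.5 dB over, giving -14.5 dB.
Stage 2: overshoot 16.5 dB → 16.5/12 = 1.375 dB → -29.625 dB.
Stage 3: 0.375 dB above -30 dB, reduced 15:1 to 0.025 dB above → -29.975 dB.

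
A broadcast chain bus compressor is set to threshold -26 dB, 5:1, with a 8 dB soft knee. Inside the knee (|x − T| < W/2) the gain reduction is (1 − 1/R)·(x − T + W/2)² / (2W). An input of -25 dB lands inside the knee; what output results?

-26.25 dB

x − T + W/2 = -25 − (-26) + 4 = 5.
GR = (1 − 1/5) × 5² / 16 = 0.8 × 25 / 16 = 1.25 dB.
Output = -25 − 1.25 = -26.25 dB.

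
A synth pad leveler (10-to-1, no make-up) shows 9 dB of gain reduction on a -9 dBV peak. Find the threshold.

Let T be the threshold. Output overshoot = (input overshoot)/R, so -18 − T = (-9 − T)/10.
10·(-18 − T) = -9 − T → 9·T = -180 − (-9) = -171.
T = -171/9 = -19 dBV.

-19 dBV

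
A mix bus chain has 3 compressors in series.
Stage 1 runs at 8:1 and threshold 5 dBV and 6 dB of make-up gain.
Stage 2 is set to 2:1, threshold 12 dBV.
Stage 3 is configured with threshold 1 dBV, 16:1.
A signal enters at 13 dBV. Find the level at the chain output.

1.6875 dBV

Stage 1: 13 dBV is 8 dB over 5 dBV; at 8:1 that becomes 1 dB over, giving 6 dBV; +6 dB make-up → 12 dBV.
Stage 2: 12 dBV is at or below the 12 dBV threshold — no compression; output 12 dBV.
Stage 3: 11 dB above 1 dBV, reduced 16:1 to 0.6875 dB above → 1.6875 dBV.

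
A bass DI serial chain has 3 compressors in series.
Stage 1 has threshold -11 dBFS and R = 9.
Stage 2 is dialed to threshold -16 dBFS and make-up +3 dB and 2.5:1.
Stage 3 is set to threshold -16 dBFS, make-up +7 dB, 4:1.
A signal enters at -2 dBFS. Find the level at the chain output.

-7.65 dBFS

Stage 1: -2 dBFS is 9 dB over -11 dBFS; at 9:1 that becomes 1 dB over, giving -10 dBFS.
Stage 2: -10 dBFS is 6 dB over -16 dBFS; at 2.5:1 that becomes 2.4 dB over, giving -13.6 dBFS; +3 dB make-up → -10.6 dBFS.
Stage 3: -10.6 dBFS is 5.4 dB over -16 dBFS; at 4:1 that becomes 1.35 dB over, giving -14.65 dBFS; +7 dB make-up → -7.65 dBFS.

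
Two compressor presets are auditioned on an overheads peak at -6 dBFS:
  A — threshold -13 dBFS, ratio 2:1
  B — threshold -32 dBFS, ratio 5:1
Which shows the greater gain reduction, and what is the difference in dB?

A: 7 dB over, compressed to 3.5 dB over, so 3.5 dB of GR.
B: 26 dB over, compressed to 5.2 dB over, so 20.8 dB of GR.
B applies 17.3 dB more gain reduction.

B, by 17.3 dB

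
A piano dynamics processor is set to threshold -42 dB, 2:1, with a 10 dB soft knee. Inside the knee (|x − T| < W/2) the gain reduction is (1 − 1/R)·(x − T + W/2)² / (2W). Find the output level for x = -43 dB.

-43.4 dB

x − T + W/2 = -43 − (-42) + 5 = 4.
GR = (1 − 1/2) × 4² / 20 = 0.5 × 16 / 20 = 0.4 dB.
Output = -43 − 0.4 = -43.4 dB.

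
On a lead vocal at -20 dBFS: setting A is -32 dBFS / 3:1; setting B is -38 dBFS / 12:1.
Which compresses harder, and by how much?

B, by 8.5 dB

A: GR = 12 − 12/3 = 8 dB.
B: GR = 18 − 18/12 = 16.5 dB.
B applies 8.5 dB more gain reduction.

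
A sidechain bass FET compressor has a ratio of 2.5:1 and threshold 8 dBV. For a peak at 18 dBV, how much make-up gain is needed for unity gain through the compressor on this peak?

Without make-up, output = threshold + overshoot/2.5 = 8 + 4 = 12 dBV.
Gap to target: 6 dB.

6 dB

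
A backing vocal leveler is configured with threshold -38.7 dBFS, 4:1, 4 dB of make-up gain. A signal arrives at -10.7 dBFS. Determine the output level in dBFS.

-27.7 dBFS

Overshoot: -10.7 − (-38.7) = 28 dB.
At 4:1 the overshoot is divided by 4, leaving 7 dB above threshold.
That puts the output at -31.7 dBFS; make-up adds 4 dB, giving -27.7 dBFS.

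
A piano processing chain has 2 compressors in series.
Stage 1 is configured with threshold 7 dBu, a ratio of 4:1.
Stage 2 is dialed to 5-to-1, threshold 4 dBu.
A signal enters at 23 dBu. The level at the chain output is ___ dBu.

Stage 1: 23 dBu is 16 dB over 7 dBu; at 4:1 that becomes 4 dB over, giving 11 dBu.
Stage 2: overshoot 7 dB → 7/5 = 1.4 dB → 5.4 dBu.

5.4 dBu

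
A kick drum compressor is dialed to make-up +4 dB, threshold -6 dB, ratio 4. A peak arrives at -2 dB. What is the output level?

-2 dB sits 4 dB over threshold.
At 4:1 the overshoot is divided by 4, leaving 1 dB above threshold.
That puts the output at -5 dB; make-up adds 4 dB, giving -1 dB.

-1 dB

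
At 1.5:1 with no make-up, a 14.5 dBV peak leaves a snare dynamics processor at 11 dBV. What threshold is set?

Input is 10.5 dB above T (since output overshoot × R = input overshoot: (11 − T)·1.5 = 14.5 − T gives T = 4 dBV).
Check: 4 + (14.5 − 4)/1.5 = 4 + 7 = 11 dBV. ✓

4 dBV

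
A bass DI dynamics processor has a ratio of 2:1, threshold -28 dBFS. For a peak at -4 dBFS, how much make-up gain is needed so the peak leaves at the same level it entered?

12 dB

The peak compresses to -28 + 24/2 = -16 dBFS.
To reach -4 dBFS requires -4 − (-16) = 12 dB of make-up.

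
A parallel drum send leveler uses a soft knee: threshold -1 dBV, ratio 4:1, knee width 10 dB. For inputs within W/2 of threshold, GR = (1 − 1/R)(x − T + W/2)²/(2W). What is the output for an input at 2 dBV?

-0.4 dBV

x − T + W/2 = 2 − (-1) + 5 = 8.
GR = (1 − 1/4) × 8² / 20 = 0.75 × 64 / 20 = 2.4 dB.
Output = 2 − 2.4 = -0.4 dBV.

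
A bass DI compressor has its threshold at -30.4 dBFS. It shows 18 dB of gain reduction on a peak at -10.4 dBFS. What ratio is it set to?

Input overshoot = -10.4 − (-30.4) = 20 dB.
Output overshoot = 20 − 18 = 2 dB.
Ratio = input overshoot / output overshoot = 20 / 2 = 10.

10:1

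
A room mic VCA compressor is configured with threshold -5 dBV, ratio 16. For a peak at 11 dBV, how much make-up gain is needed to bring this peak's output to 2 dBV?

Without make-up, output = threshold + overshoot/16 = -5 + 1 = -4 dBV.
Gap to target: 6 dB.

6 dB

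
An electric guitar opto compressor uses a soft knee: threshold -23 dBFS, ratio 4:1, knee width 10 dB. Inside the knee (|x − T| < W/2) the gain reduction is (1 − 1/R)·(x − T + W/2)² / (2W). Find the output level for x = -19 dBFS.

x − T + W/2 = -19 − (-23) + 5 = 9.
GR = (1 − 1/4) × 9² / 20 = 0.75 × 81 / 20 = 3.0375 dB.
Output = -19 − 3.0375 = -22.0375 dBFS.

-22.0375 dBFS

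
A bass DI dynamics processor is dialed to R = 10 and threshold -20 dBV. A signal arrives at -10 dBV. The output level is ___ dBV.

-19 dBV

Overshoot: -10 − (-20) = 10 dB.
10:1 compression reduces that to 10/10 = 1 dB over.
That puts the output at -19 dBV.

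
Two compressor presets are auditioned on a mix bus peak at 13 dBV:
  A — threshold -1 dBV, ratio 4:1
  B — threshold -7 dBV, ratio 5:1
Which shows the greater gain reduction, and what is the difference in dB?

A: overshoot 14 dB → output overshoot 3.5 dB → GR 10.5 dB.
B: overshoot 20 dB → output overshoot 4 dB → GR 16 dB.
Difference: 5.5 dB in favour of B.

B, by 5.5 dB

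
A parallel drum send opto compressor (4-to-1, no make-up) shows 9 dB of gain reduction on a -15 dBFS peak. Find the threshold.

-27 dBFS

Let T be the threshold. Output overshoot = (input overshoot)/R, so -24 − T = (-15 − T)/4.
4·(-24 − T) = -15 − T → 3·T = -96 − (-15) = -81.
T = -81/3 = -27 dBFS.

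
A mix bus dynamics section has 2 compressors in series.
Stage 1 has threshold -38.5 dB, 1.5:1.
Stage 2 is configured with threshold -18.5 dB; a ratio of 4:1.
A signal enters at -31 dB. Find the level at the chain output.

Stage 1: overshoot 7.5 dB → 7.5/1.5 = 5 dB → -33.5 dB.
Stage 2: -33.5 dB ≤ -18.5 dB, so stage 2 doesn't engage; output -33.5 dB.

-33.5 dB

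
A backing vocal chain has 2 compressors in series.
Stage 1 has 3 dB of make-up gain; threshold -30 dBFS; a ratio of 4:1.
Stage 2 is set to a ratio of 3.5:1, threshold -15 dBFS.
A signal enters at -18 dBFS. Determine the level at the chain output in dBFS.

-24 dBFS

Stage 1: 12 dB above -30 dBFS, reduced 4:1 to 3 dB above → -27 dBFS; +3 dB make-up → -24 dBFS.
Stage 2: below threshold (-24 ≤ -15); passes unchanged; output -24 dBFS.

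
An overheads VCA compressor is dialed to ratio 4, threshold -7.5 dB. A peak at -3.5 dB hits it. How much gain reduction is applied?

3 dB

The signal is 4 dB above threshold.
After 4:1 compression the overshoot becomes 4/4 = 1 dB.
Gain reduction = 4 − 1 = 3 dB.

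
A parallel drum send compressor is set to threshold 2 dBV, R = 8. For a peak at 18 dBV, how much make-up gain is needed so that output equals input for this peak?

14 dB

Overshoot 16 dB → 16/8 = 2 dB after compression, so the compressed level is 2 + 2 = 4 dBV.
Make-up = target − compressed = 18 − 4 = 14 dB.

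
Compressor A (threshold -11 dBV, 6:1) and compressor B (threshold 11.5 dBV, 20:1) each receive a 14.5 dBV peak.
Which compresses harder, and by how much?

A, by 18.4 dB

A: GR = 25.5 − 25.5/6 = 21.25 dB.
B: GR = 3 − 3/20 = 2.85 dB.
Difference: 18.4 dB in favour of A.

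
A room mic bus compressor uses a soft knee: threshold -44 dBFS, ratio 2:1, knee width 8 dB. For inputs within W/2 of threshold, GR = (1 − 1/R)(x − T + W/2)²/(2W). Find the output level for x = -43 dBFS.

x − T + W/2 = -43 − (-44) + 4 = 5.
GR = (1 − 1/2) × 5² / 16 = 0.5 × 25 / 16 = 0.78125 dB.
Output = -43 − 0.78125 = -43.78125 dBFS.

-43.78125 dBFS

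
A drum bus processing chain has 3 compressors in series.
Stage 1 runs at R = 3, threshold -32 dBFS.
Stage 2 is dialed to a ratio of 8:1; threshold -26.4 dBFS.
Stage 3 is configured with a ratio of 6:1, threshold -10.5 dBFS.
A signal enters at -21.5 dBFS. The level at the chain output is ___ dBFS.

Stage 1: overshoot 10.5 dB → 10.5/3 = 3.5 dB → -28.5 dBFS.
Stage 2: -28.5 dBFS ≤ -26.4 dBFS, so stage 2 doesn't engage; output -28.5 dBFS.
Stage 3: -28.5 dBFS ≤ -10.5 dBFS, so stage 3 doesn't engage; output -28.5 dBFS.

-28.5 dBFS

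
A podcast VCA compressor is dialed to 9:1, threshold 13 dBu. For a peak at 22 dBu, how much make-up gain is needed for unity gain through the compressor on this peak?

8 dB

Without make-up, output = threshold + overshoot/9 = 13 + 1 = 14 dBu.
Gap to target: 8 dB.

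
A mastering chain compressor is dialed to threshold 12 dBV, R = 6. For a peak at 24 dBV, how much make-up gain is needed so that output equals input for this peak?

10 dB

Without make-up, output = threshold + overshoot/6 = 12 + 2 = 14 dBV.
Gap to target: 10 dB.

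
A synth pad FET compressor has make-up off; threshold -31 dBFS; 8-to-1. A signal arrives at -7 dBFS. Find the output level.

-28 dBFS

The input is 24 dB above the -31 dBFS threshold.
At 8:1 the overshoot is divided by 8, leaving 3 dB above threshold.
Output = -31 + 3 = -28 dBFS.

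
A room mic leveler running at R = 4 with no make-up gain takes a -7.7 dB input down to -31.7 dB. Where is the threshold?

-39.7 dB

Gain reduction = -7.7 − (-31.7) = 24 dB; output overshoot = GR / (R − 1) = 24 / 3 = 8 dB.
Threshold = output − output overshoot = -31.7 − 8 = -39.7 dB.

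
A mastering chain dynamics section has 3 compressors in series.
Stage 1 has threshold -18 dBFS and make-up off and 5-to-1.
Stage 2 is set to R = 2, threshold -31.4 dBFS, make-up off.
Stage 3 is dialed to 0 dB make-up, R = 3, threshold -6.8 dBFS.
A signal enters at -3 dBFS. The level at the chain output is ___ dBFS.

Stage 1: overshoot 15 dB → 15/5 = 3 dB → -15 dBFS.
Stage 2: overshoot 16.4 dB → 16.4/2 = 8.2 dB → -23.2 dBFS.
Stage 3: -23.2 dBFS is at or below the -6.8 dBFS threshold — no compression; output -23.2 dBFS.

-23.2 dBFS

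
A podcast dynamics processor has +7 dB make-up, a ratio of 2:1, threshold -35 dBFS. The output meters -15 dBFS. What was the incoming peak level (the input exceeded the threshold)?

-9 dBFS

Before make-up, the level was -15 − 7 = -22 dBFS.
The compressed level sits -22 − (-35) = 13 dB over threshold.
Input overshoot = R × output overshoot = 26 dB → input = -35 + 26 = -9 dBFS.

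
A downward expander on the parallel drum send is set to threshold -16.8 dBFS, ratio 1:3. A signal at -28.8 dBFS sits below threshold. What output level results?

Undershoot = (-16.8) − (-28.8) = 12 dB.
At 1:3, that expands to 36 dB under threshold.
Output = -16.8 − 36 = -52.8 dBFS.

-52.8 dBFS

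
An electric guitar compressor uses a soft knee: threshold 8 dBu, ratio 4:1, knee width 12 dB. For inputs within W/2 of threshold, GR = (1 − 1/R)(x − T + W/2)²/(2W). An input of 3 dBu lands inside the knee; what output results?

x − T + W/2 = 3 − 8 + 6 = 1.
GR = (1 − 1/4) × 1² / 24 = 0.75 × 1 / 24 = 0.03125 dB.
Output = 3 − 0.03125 = 2.96875 dBu.

2.96875 dBu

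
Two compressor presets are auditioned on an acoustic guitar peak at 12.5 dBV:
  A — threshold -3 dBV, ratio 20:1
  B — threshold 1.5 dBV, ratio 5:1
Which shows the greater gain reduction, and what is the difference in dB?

A: overshoot 15.5 dB → output overshoot 0.775 dB → GR 14.725 dB.
B: overshoot 11 dB → output overshoot 2.2 dB → GR 8.8 dB.
Difference: 5.925 dB in favour of A.

A, by 5.925 dB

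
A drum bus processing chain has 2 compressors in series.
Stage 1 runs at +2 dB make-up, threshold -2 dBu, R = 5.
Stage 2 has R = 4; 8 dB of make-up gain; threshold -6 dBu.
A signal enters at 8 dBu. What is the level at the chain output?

4 dBu

Stage 1: overshoot 10 dB → 10/5 = 2 dB → 0 dBu; +2 dB make-up → 2 dBu.
Stage 2: 2 dBu is 8 dB over -6 dBu; at 4:1 that becomes 2 dB over, giving -4 dBu; +8 dB make-up → 4 dBu.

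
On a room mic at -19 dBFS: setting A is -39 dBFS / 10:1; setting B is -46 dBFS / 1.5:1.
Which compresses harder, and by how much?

A, by 9 dB

A: GR = 20 − 20/10 = 18 dB.
B: GR = 27 − 27/1.5 = 9 dB.
Difference: 9 dB in favour of A.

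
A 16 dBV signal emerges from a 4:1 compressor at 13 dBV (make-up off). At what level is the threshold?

Let T be the threshold. Output overshoot = (input overshoot)/R, so 13 − T = (16 − T)/4.
4·(13 − T) = 16 − T → 3·T = 52 − 16 = 36.
T = 36/3 = 12 dBV.

12 dBV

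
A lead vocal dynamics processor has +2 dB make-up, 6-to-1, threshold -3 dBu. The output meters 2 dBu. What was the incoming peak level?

Before make-up, the level was 2 − 2 = 0 dBu.
That's 3 dB above the -3 dBu threshold.
Input overshoot = R × output overshoot = 18 dB → input = -3 + 18 = 15 dBu.

15 dBu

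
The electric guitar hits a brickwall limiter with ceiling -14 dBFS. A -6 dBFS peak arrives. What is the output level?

-14 dBFS

At ∞:1, everything above -14 dBFS is held at the ceiling.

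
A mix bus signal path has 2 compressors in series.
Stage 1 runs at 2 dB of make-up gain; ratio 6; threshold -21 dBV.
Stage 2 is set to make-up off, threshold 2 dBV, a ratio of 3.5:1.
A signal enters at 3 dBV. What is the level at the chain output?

-15 dBV

Stage 1: 24 dB above -21 dBV, reduced 6:1 to 4 dB above → -17 dBV; +2 dB make-up → -15 dBV.
Stage 2: -15 dBV ≤ 2 dBV, so stage 2 doesn't engage; output -15 dBV.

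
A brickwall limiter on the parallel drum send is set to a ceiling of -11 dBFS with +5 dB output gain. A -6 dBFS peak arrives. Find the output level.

At ∞:1, everything above -11 dBFS is held at the ceiling.
Output gain then adds 5 dB: -11 + 5 = -6 dBFS.

-6 dBFS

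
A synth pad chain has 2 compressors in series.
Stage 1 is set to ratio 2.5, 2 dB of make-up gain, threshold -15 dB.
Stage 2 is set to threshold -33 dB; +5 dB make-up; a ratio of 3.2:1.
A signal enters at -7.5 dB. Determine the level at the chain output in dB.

-20.8125 dB

Stage 1: -7.5 dB is 7.5 dB over -15 dB; at 2.5:1 that becomes 3 dB over, giving -12 dB; +2 dB make-up → -10 dB.
Stage 2: -10 dB is 23 dB over -33 dB; at 3.2:1 that becomes 7.1875 dB over, giving -25.8125 dB; +5 dB make-up → -20.8125 dB.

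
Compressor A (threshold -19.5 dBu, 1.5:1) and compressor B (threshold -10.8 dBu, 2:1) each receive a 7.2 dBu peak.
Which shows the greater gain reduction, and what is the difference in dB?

B, by 0.1 dB

A: GR = 26.7 − 26.7/1.5 = 8.9 dB.
B: GR = 18 − 18/2 = 9 dB.
Difference: 0.1 dB in favour of B.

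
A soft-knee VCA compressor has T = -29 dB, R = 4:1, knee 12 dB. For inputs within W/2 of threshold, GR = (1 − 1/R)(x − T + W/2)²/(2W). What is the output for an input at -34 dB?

x − T + W/2 = -34 − (-29) + 6 = 1.
GR = (1 − 1/4) × 1² / 24 = 0.75 × 1 / 24 = 0.03125 dB.
Output = -34 − 0.03125 = -34.03125 dB.

-34.03125 dB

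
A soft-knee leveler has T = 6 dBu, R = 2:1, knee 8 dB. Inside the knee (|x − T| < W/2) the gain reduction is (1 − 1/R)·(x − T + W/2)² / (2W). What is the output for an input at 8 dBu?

x − T + W/2 = 8 − 6 + 4 = 6.
GR = (1 − 1/2) × 6² / 16 = 0.5 × 36 / 16 = 1.125 dB.
Output = 8 − 1.125 = 6.875 dBu.

6.875 dBu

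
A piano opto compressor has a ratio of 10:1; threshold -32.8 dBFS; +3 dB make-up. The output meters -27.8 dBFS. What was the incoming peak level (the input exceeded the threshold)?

Remove make-up: -27.8 − 3 = -30.8 dBFS.
Post-compression overshoot = -30.8 − (-32.8) = 2 dB.
Undo the ratio: input overshoot = 2 × 10 = 20 dB, giving input = -12.8 dBFS.

-12.8 dBFS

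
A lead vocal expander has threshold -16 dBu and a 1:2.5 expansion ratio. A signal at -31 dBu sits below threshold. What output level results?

Undershoot = (-16) − (-31) = 15 dB.
At 1:2.5, that expands to 37.5 dB under threshold.
Output = -16 − 37.5 = -53.5 dBu.

-53.5 dBu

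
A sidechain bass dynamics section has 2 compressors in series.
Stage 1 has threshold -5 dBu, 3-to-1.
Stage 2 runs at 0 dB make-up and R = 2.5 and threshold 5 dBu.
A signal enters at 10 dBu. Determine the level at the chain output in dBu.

Stage 1: 10 dBu is 15 dB over -5 dBu; at 3:1 that becomes 5 dB over, giving 0 dBu.
Stage 2: 0 dBu is at or below the 5 dBu threshold — no compression; output 0 dBu.

0 dBu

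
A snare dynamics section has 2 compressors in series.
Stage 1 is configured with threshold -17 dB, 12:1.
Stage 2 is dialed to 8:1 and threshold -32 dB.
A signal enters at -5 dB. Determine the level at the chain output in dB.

Stage 1: 12 dB above -17 dB, reduced 12:1 to 1 dB above → -16 dB.
Stage 2: -16 dB is 16 dB over -32 dB; at 8:1 that becomes 2 dB over, giving -30 dB.

-30 dB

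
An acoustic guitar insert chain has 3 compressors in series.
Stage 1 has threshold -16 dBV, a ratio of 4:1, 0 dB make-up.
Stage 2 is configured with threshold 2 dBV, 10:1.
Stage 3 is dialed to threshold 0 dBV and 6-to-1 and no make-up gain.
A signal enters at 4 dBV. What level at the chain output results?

-11 dBV

Stage 1: 20 dB above -16 dBV, reduced 4:1 to 5 dB above → -11 dBV.
Stage 2: -11 dBV ≤ 2 dBV, so stage 2 doesn't engage; output -11 dBV.
Stage 3: -11 dBV ≤ 0 dBV, so stage 3 doesn't engage; output -11 dBV.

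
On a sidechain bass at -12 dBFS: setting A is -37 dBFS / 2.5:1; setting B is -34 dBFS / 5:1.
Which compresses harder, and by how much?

B, by 2.6 dB

A: overshoot 25 dB → output overshoot 10 dB → GR 15 dB.
B: overshoot 22 dB → output overshoot 4.4 dB → GR 17.6 dB.
B reduces 2.6 dB more.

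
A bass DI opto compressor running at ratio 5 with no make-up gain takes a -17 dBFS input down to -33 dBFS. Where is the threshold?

-37 dBFS

Input is 20 dB above T (since output overshoot × R = input overshoot: (-33 − T)·5 = -17 − T gives T = -37 dBFS).
Check: -37 + (-17 − (-37))/5 = -37 + 4 = -33 dBFS. ✓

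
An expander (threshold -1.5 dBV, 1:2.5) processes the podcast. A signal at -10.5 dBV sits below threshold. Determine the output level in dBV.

Undershoot = (-1.5) − (-10.5) = 9 dB.
At 1:2.5, that expands to 22.5 dB under threshold.
Output = -1.5 − 22.5 = -24 dBV.

-24 dBV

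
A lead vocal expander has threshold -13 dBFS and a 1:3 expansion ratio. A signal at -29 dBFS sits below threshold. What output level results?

Below threshold, a 1:3 expander applies gain = (3−1)×(T − x) of attenuation.
(3−1) × 16 = 32 dB, so output = -29 − 32 = -61 dBFS.

-61 dBFS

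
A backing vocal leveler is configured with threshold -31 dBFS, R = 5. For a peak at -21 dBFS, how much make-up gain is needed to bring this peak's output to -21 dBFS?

8 dB

The peak compresses to -31 + 10/5 = -29 dBFS.
To reach -21 dBFS requires -21 − (-29) = 8 dB of make-up.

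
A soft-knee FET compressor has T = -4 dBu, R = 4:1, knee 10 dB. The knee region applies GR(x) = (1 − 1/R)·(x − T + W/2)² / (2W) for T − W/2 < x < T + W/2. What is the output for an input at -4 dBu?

x − T + W/2 = -4 − (-4) + 5 = 5.
GR = (1 − 1/4) × 5² / 20 = 0.75 × 25 / 20 = 0.9375 dB.
Output = -4 − 0.9375 = -4.9375 dBu.

-4.9375 dBu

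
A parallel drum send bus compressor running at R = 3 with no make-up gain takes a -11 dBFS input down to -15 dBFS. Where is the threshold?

-17 dBFS

Gain reduction = -11 − (-15) = 4 dB; output overshoot = GR / (R − 1) = 4 / 2 = 2 dB.
Threshold = output − output overshoot = -15 − 2 = -17 dBFS.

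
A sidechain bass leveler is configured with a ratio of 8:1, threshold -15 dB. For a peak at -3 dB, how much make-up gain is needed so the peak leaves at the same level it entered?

Without make-up, output = threshold + overshoot/8 = -15 + 1.5 = -13.5 dB.
Gap to target: 10.5 dB.

10.5 dB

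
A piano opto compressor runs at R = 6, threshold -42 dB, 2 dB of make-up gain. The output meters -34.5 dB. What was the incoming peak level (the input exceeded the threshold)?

-9 dB

Remove make-up: -34.5 − 2 = -36.5 dB.
That's 5.5 dB above the -42 dB threshold.
Undo the ratio: input overshoot = 5.5 × 6 = 33 dB, giving input = -9 dB.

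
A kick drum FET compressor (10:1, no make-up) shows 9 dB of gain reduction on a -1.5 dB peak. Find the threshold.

Input is 10 dB above T (since output overshoot × R = input overshoot: (-10.5 − T)·10 = -1.5 − T gives T = -11.5 dB).
Check: -11.5 + (-1.5 − (-11.5))/10 = -11.5 + 1 = -10.5 dB. ✓

-11.5 dB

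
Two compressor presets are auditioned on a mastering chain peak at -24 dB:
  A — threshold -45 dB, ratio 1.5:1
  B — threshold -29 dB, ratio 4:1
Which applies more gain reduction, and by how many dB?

A: 21 dB over, compressed to 14 dB over, so 7 dB of GR.
B: 5 dB over, compressed to 1.25 dB over, so 3.75 dB of GR.
Difference: 3.25 dB in favour of A.

A, by 3.25 dB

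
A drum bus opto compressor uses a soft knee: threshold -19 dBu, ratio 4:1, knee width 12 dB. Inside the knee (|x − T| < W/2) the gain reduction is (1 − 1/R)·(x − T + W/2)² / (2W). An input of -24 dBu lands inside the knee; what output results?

x − T + W/2 = -24 − (-19) + 6 = 1.
GR = (1 − 1/4) × 1² / 24 = 0.75 × 1 / 24 = 0.03125 dB.
Output = -24 − 0.03125 = -24.03125 dBu.

-24.03125 dBu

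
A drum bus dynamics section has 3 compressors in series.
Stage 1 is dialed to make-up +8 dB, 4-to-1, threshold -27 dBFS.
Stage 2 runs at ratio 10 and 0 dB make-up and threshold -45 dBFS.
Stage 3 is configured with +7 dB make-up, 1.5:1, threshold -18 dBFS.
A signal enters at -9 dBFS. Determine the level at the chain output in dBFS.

Stage 1: -9 dBFS is 18 dB over -27 dBFS; at 4:1 that becomes 4.5 dB over, giving -22.5 dBFS; +8 dB make-up → -14.5 dBFS.
Stage 2: 30.5 dB above -45 dBFS, reduced 10:1 to 3.05 dB above → -41.95 dBFS.
Stage 3: -41.95 dBFS ≤ -18 dBFS, so stage 3 doesn't engage; make-up brings it to -34.95 dBFS.

-34.95 dBFS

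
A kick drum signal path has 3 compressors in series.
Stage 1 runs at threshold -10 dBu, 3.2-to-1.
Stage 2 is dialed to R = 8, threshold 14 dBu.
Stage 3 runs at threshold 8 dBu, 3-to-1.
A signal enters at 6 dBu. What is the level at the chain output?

-5 dBu

Stage 1: 16 dB above -10 dBu, reduced 3.2:1 to 5 dB above → -5 dBu.
Stage 2: -5 dBu is at or below the 14 dBu threshold — no compression; output -5 dBu.
Stage 3: -5 dBu ≤ 8 dBu, so stage 3 doesn't engage; output -5 dBu.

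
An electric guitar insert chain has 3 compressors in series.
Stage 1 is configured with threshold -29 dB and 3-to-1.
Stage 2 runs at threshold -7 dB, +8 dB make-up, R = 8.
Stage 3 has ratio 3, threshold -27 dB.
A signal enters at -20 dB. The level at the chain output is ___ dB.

-24 dB

Stage 1: overshoot 9 dB → 9/3 = 3 dB → -26 dB.
Stage 2: -26 dB is at or below the -7 dB threshold — no compression; make-up brings it to -18 dB.
Stage 3: 9 dB above -27 dB, reduced 3:1 to 3 dB above → -24 dB.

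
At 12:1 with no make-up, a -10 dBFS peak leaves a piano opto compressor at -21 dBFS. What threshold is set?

-22 dBFS

Input is 12 dB above T (since output overshoot × R = input overshoot: (-21 − T)·12 = -10 − T gives T = -22 dBFS).
Check: -22 + (-10 − (-22))/12 = -22 + 1 = -21 dBFS. ✓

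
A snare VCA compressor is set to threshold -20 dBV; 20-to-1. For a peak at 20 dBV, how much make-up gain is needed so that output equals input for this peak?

38 dB

Without make-up, output = threshold + overshoot/20 = -20 + 2 = -18 dBV.
Gap to target: 38 dB.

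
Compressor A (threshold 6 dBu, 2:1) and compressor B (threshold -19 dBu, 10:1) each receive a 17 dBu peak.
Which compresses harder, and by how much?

B, by 26.9 dB

A: 11 dB over, compressed to 5.5 dB over, so 5.5 dB of GR.
B: 36 dB over, compressed to 3.6 dB over, so 32.4 dB of GR.
B applies 26.9 dB more gain reduction.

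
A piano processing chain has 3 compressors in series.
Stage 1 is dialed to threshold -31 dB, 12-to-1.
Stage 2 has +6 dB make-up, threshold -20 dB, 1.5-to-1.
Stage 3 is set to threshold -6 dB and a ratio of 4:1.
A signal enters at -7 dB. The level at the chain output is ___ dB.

-23 dB

Stage 1: overshoot 24 dB → 24/12 = 2 dB → -29 dB.
Stage 2: below threshold (-29 ≤ -20); passes unchanged; make-up brings it to -23 dB.
Stage 3: -23 dB ≤ -6 dB, so stage 3 doesn't engage; output -23 dB.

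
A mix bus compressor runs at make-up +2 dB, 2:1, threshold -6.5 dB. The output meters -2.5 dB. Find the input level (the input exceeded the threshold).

Stripping the +2 dB make-up gives -4.5 dB at the gain stage.
Post-compression overshoot = -4.5 − (-6.5) = 2 dB.
Before 2:1 compression the overshoot was 2 × 2 = 4 dB, so input = -6.5 + 4 = -2.5 dB.

-2.5 dB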